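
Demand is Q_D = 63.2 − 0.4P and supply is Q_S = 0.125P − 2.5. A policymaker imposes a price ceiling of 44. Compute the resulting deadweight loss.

540.11

In inverse form: demand P = 158 − 2.5Q, supply P = 20 + 8Q.
Competitive equilibrium: 158 − 2.5Q = 20 + 8Q → Q* = 13.1429, P* = 125.1429.
At the ceiling P = 44, quantity supplied = (44 − 20)/8 = 3.
Willingness to pay at Q' = 3: 158 − 2.5·3 = 150.5.
ΔQ = 13.1429 − 3 = 10.1429; wedge = 150.5 − 44 = 106.5.
Deadweight loss = ½ × 10.1429 × 106.5 = 540.11.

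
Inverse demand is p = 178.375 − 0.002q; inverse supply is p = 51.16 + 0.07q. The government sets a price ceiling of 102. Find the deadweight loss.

38981.74

Competitive equilibrium: 178.375 − 0.002q = 51.16 + 0.07q → q* = 1766.875, p* = 174.84125.
At the ceiling p = 102, quantity supplied = (102 − 51.16)/0.07 = 726.28571.
Willingness to pay at q' = 726.28571: 178.375 − 0.002·726.28571 = 176.92243.
Δq = 1766.875 − 726.28571 = 1040.58929; wedge = 176.92243 − 102 = 74.92243.
Welfare loss = ½ × 1040.58929 × 74.92243 = 38981.74.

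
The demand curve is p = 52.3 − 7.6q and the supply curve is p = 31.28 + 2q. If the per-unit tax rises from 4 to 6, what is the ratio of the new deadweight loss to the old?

2.25

Competitive equilibrium: 52.3 − 7.6q = 31.28 + 2q → q* = 2.1896, p* = 35.6592.
For a per-unit tax t: Δq = t/9.6, so DWL = ½·t·(t/9.6) = t²/19.2.
At t = 4: DWL = 0.833. At t = 6: DWL = 1.875.
Ratio = (6/4)² = 2.25.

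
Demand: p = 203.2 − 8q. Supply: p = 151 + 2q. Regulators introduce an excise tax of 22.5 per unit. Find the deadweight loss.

Competitive equilibrium: 203.2 − 8q = 151 + 2q → q* = 5.22, p* = 161.44.
With the tax, the buyer price exceeds the seller price by 22.5: (203.2 − 8q) − (151 + 2q) = 22.5 → q' = 2.97.
Δq = 5.22 − 2.97 = 2.25; the wedge equals the tax, 22.5.
DWL = ½ × 2.25 × 22.5 = 25.31.

25.31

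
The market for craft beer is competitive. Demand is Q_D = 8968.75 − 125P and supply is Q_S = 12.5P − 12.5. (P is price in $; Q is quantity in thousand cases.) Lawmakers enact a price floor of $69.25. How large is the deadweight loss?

$10628.20 thousand

In inverse form: demand P = 71.75 − 0.008Q, supply P = 1 + 0.08Q.
Competitive equilibrium: 71.75 − 0.008Q = 1 + 0.08Q → Q* = 803.9773, P* = 65.3182.
At the floor P = 69.25, quantity demanded = (71.75 − 69.25)/0.008 = 312.5.
Sellers' marginal cost at Q' = 312.5: 1 + 0.08·312.5 = 26.
ΔQ = 803.9773 − 312.5 = 491.4773; wedge = 69.25 − 26 = 43.25.
Deadweight loss = ½ × 491.4773 × 43.25 = $10628.20 thousand.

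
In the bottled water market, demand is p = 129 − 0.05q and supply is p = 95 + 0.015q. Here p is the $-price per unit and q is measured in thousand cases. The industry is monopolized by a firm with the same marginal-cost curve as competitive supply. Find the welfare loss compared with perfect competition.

Competitive equilibrium: 129 − 0.05q = 95 + 0.015q → q* = 523.07692, p* = 102.84615.
Marginal revenue: MR = 129 − 0.1q. Set MR = MC: 129 − 0.1q = 95 + 0.015q → q_m = 295.65217.
Price p_m = 129 − 0.05·295.65217 = 114.21739; MC(q_m) = 95 + 0.015·295.65217 = 99.43478.
Competitive q* = 523.07692, so Δq = 227.42475; wedge = 114.21739 − 99.43478 = 14.78261.
DWL = ½ × 227.42475 × 14.78261 = $1680.97 thousand.

$1680.97 thousand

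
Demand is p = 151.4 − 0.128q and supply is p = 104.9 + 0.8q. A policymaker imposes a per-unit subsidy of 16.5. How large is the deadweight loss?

Competitive equilibrium: 151.4 − 0.128q = 104.9 + 0.8q → q* = 50.1078, p* = 144.9862.
The subsidy lowers effective supply by 16.5: p = 88.4 + 0.8q.
New quantity: 151.4 − 0.128q = 88.4 + 0.8q → q' = 67.8879.
Overproduction Δq = 67.8879 − 50.1078 = 17.7801; wedge = subsidy = 16.5.
DWL = ½ × 17.7801 × 16.5 = 146.69.

146.69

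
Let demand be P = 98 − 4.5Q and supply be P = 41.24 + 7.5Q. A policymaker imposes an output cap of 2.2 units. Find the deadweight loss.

Competitive equilibrium: 98 − 4.5Q = 41.24 + 7.5Q → Q* = 4.73, P* = 76.715.
At Q = 2.2: demand price = 98 − 4.5·2.2 = 88.1; supply price = 41.24 + 7.5·2.2 = 57.74.
ΔQ = 4.73 − 2.2 = 2.53; wedge = 88.1 − 57.74 = 30.36.
Welfare loss = ½ × 2.53 × 30.36 = 38.41.

38.41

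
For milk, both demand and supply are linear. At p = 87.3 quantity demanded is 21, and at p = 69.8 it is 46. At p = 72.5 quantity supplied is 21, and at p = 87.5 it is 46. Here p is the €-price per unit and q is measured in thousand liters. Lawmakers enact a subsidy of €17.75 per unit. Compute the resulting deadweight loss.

€121.18 thousand

Demand slope = (69.8 − 87.3)/(46 − 21) = −0.7, so p = 102 − 0.7q.
Supply slope = (87.5 − 72.5)/(46 − 21) = 0.6, so p = 59.9 + 0.6q.
Competitive equilibrium: 102 − 0.7q = 59.9 + 0.6q → q* = 32.3846, p* = 79.3308.
The subsidy lowers effective supply by 17.75: p = 42.15 + 0.6q.
New quantity: 102 − 0.7q = 42.15 + 0.6q → q' = 46.0385.
Overproduction Δq = 46.0385 − 32.3846 = 13.6539; wedge = subsidy = 17.75.
Deadweight loss = ½ × 13.6539 × 17.75 = €121.18 thousand.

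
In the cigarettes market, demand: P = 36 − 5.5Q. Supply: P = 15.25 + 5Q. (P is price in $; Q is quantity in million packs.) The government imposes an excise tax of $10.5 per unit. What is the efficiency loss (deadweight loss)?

$5.25 million

Competitive equilibrium: 36 − 5.5Q = 15.25 + 5Q → Q* = 1.9762, P* = 25.131.
With the tax, the buyer price exceeds the seller price by 10.5: (36 − 5.5Q) − (15.25 + 5Q) = 10.5 → Q' = 0.9762.
ΔQ = 1.9762 − 0.9762 = 1; the wedge equals the tax, 10.5.
DWL = ½ × 1 × 10.5 = $5.25 million.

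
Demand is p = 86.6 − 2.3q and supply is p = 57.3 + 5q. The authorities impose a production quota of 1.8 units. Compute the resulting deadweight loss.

17.89

Competitive equilibrium: 86.6 − 2.3q = 57.3 + 5q → q* = 4.0137, p* = 77.3685.
At q = 1.8: demand price = 86.6 − 2.3·1.8 = 82.46; supply price = 57.3 + 5·1.8 = 66.3.
Δq = 4.0137 − 1.8 = 2.2137; wedge = 82.46 − 66.3 = 16.16.
Deadweight loss = ½ × 2.2137 × 16.16 = 17.89.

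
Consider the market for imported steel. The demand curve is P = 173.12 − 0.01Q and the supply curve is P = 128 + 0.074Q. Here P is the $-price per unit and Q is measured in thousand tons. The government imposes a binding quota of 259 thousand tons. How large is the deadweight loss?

Competitive equilibrium: 173.12 − 0.01Q = 128 + 0.074Q → Q* = 537.14286, P* = 167.74857.
At Q = 259: demand price = 173.12 − 0.01·259 = 170.53; supply price = 128 + 0.074·259 = 147.166.
ΔQ = 537.14286 − 259 = 278.14286; wedge = 170.53 − 147.166 = 23.364.
Welfare loss = ½ × 278.14286 × 23.364 = $3249.26 thousand.

$3249.26 thousand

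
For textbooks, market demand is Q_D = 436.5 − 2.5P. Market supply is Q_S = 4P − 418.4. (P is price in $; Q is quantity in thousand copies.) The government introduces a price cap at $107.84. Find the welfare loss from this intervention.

$2916.62 thousand

In inverse form: demand P = 174.6 − 0.4Q, supply P = 104.6 + 0.25Q.
Competitive equilibrium: 174.6 − 0.4Q = 104.6 + 0.25Q → Q* = 107.6923, P* = 131.5231.
At the ceiling P = 107.84, quantity supplied = (107.84 − 104.6)/0.25 = 12.96.
Willingness to pay at Q' = 12.96: 174.6 − 0.4·12.96 = 169.416.
ΔQ = 107.6923 − 12.96 = 94.7323; wedge = 169.416 − 107.84 = 61.576.
Welfare loss = ½ × 94.7323 × 61.576 = $2916.62 thousand.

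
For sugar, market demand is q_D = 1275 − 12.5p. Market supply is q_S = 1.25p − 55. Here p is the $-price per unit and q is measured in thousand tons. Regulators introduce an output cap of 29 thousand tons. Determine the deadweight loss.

$599.40 thousand

In inverse form: demand p = 102 − 0.08q, supply p = 44 + 0.8q.
Competitive equilibrium: 102 − 0.08q = 44 + 0.8q → q* = 65.9091, p* = 96.7273.
At q = 29: demand price = 102 − 0.08·29 = 99.68; supply price = 44 + 0.8·29 = 67.2.
Δq = 65.9091 − 29 = 36.9091; wedge = 99.68 − 67.2 = 32.48.
DWL = ½ × 36.9091 × 32.48 = $599.40 thousand.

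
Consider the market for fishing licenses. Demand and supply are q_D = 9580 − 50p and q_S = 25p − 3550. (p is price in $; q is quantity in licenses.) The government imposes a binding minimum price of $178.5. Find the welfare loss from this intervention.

In inverse form: demand p = 191.6 − 0.02q, supply p = 142 + 0.04q.
Competitive equilibrium: 191.6 − 0.02q = 142 + 0.04q → q* = 826.6667, p* = 175.0667.
At the floor p = 178.5, quantity demanded = (191.6 − 178.5)/0.02 = 655.
Sellers' marginal cost at q' = 655: 142 + 0.04·655 = 168.2.
Δq = 826.6667 − 655 = 171.6667; wedge = 178.5 − 168.2 = 10.3.
Deadweight loss = ½ × 171.6667 × 10.3 = $884.08.

$884.08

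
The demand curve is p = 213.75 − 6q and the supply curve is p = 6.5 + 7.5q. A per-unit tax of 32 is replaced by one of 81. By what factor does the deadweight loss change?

6.407

Competitive equilibrium: 213.75 − 6q = 6.5 + 7.5q → q* = 15.3519, p* = 121.6389.
For a per-unit tax t: Δq = t/13.5, so DWL = ½·t·(t/13.5) = t²/27.
At t = 32: DWL = 37.926. At t = 81: DWL = 243.
Ratio = (81/32)² = 6.407.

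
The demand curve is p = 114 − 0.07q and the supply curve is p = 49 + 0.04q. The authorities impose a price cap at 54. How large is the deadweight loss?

Competitive equilibrium: 114 − 0.07q = 49 + 0.04q → q* = 590.9091, p* = 72.6364.
At the ceiling p = 54, quantity supplied = (54 − 49)/0.04 = 125.
Willingness to pay at q' = 125: 114 − 0.07·125 = 105.25.
Δq = 590.9091 − 125 = 465.9091; wedge = 105.25 − 54 = 51.25.
Welfare loss = ½ × 465.9091 × 51.25 = 11938.92.

11938.92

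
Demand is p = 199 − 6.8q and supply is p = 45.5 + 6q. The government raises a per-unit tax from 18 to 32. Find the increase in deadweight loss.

27.34

Competitive equilibrium: 199 − 6.8q = 45.5 + 6q → q* = 11.9922, p* = 117.4531.
For a per-unit tax t: Δq = t/12.8, so DWL = ½·t·(t/12.8) = t²/25.6.
At t = 18: DWL = 12.656. At t = 32: DWL = 40.
Increase = 40 − 12.656 = 27.34.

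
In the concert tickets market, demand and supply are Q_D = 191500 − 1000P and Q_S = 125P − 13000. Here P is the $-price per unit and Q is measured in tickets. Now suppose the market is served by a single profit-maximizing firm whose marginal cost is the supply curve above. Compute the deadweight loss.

In inverse form: demand P = 191.5 − 0.001Q, supply P = 104 + 0.008Q.
Competitive equilibrium: 191.5 − 0.001Q = 104 + 0.008Q → Q* = 9722.2222, P* = 181.7778.
Marginal revenue: MR = 191.5 − 0.002Q. Set MR = MC: 191.5 − 0.002Q = 104 + 0.008Q → Q_m = 8750.
Price P_m = 191.5 − 0.001·8750 = 182.75; MC(Q_m) = 104 + 0.008·8750 = 174.
Competitive Q* = 9722.2222, so ΔQ = 972.2222; wedge = 182.75 − 174 = 8.75.
The triangle = ½ × 972.2222 × 8.75 = $4253.47.

$4253.47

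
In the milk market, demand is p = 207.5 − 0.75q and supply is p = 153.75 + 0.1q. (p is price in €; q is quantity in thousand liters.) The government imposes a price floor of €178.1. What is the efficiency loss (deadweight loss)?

Competitive equilibrium: 207.5 − 0.75q = 153.75 + 0.1q → q* = 63.2353, p* = 160.0735.
At the floor p = 178.1, quantity demanded = (207.5 − 178.1)/0.75 = 39.2.
Sellers' marginal cost at q' = 39.2: 153.75 + 0.1·39.2 = 157.67.
Δq = 63.2353 − 39.2 = 24.0353; wedge = 178.1 − 157.67 = 20.43.
Welfare loss = ½ × 24.0353 × 20.43 = €245.52 thousand.

€245.52 thousand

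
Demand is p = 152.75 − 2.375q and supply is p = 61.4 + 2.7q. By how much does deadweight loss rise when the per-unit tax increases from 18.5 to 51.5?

Competitive equilibrium: 152.75 − 2.375q = 61.4 + 2.7q → q* = 18, p* = 110.
For a per-unit tax t: Δq = t/5.075, so DWL = ½·t·(t/5.075) = t²/10.15.
At t = 18.5: DWL = 33.719. At t = 51.5: DWL = 261.305.
Increase = 261.305 − 33.719 = 227.59.

227.59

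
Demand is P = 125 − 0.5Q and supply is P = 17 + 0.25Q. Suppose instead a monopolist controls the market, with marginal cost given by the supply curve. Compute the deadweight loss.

1244.16

Competitive equilibrium: 125 − 0.5Q = 17 + 0.25Q → Q* = 144, P* = 53.
Marginal revenue: MR = 125 − Q. Set MR = MC: 125 − Q = 17 + 0.25Q → Q_m = 86.4.
Price P_m = 125 − 0.5·86.4 = 81.8; MC(Q_m) = 17 + 0.25·86.4 = 38.6.
Competitive Q* = 144, so ΔQ = 57.6; wedge = 81.8 − 38.6 = 43.2.
Deadweight loss = ½ × 57.6 × 43.2 = 1244.16.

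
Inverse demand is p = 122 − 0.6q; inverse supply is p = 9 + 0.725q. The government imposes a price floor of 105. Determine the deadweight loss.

Competitive equilibrium: 122 − 0.6q = 9 + 0.725q → q* = 85.28302, p* = 70.83019.
At the floor p = 105, quantity demanded = (122 − 105)/0.6 = 28.33333.
Sellers' marginal cost at q' = 28.33333: 9 + 0.725·28.33333 = 29.54166.
Δq = 85.28302 − 28.33333 = 56.94969; wedge = 105 − 29.54166 = 75.45834.
The triangle = ½ × 56.94969 × 75.45834 = 2148.66.

2148.66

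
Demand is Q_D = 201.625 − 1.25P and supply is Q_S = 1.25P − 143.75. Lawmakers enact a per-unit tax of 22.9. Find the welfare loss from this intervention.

163.88

In inverse form: demand P = 161.3 − 0.8Q, supply P = 115 + 0.8Q.
Competitive equilibrium: 161.3 − 0.8Q = 115 + 0.8Q → Q* = 28.9375, P* = 138.15.
With the tax, the buyer price exceeds the seller price by 22.9: (161.3 − 0.8Q) − (115 + 0.8Q) = 22.9 → Q' = 14.625.
ΔQ = 28.9375 − 14.625 = 14.3125; the wedge equals the tax, 22.9.
The triangle = ½ × 14.3125 × 22.9 = 163.88.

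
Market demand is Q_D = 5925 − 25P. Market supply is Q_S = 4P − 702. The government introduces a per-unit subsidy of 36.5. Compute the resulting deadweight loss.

2296.98

In inverse form: demand P = 237 − 0.04Q, supply P = 175.5 + 0.25Q.
Competitive equilibrium: 237 − 0.04Q = 175.5 + 0.25Q → Q* = 212.069, P* = 228.5172.
The subsidy lowers effective supply by 36.5: P = 139 + 0.25Q.
New quantity: 237 − 0.04Q = 139 + 0.25Q → Q' = 337.931.
Overproduction ΔQ = 337.931 − 212.069 = 125.862; wedge = subsidy = 36.5.
Deadweight loss = ½ × 125.862 × 36.5 = 2296.98.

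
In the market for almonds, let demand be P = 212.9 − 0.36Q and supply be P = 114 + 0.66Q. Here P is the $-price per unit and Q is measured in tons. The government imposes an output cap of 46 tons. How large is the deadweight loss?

$1324.47

Competitive equilibrium: 212.9 − 0.36Q = 114 + 0.66Q → Q* = 96.9608, P* = 177.9941.
At Q = 46: demand price = 212.9 − 0.36·46 = 196.34; supply price = 114 + 0.66·46 = 144.36.
ΔQ = 96.9608 − 46 = 50.9608; wedge = 196.34 − 144.36 = 51.98.
Deadweight loss = ½ × 50.9608 × 51.98 = $1324.47.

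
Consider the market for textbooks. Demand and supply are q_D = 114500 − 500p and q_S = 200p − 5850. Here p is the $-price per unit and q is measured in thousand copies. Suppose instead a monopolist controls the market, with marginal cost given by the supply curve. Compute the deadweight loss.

In inverse form: demand p = 229 − 0.002q, supply p = 29.25 + 0.005q.
Competitive equilibrium: 229 − 0.002q = 29.25 + 0.005q → q* = 28535.71429, p* = 171.92857.
Marginal revenue: MR = 229 − 0.004q. Set MR = MC: 229 − 0.004q = 29.25 + 0.005q → q_m = 22194.44444.
Price p_m = 229 − 0.002·22194.44444 = 184.61111; MC(q_m) = 29.25 + 0.005·22194.44444 = 140.22222.
Competitive q* = 28535.71429, so Δq = 6341.26985; wedge = 184.61111 − 140.22222 = 44.38889.
Welfare loss = ½ × 6341.26985 × 44.38889 = $140740.96 thousand.

$140740.96 thousand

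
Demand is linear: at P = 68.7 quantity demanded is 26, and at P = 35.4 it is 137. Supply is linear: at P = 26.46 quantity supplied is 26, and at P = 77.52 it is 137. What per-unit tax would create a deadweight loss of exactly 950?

38

Demand slope = (35.4 − 68.7)/(137 − 26) = −0.3, so P = 76.5 − 0.3Q.
Supply slope = (77.52 − 26.46)/(137 − 26) = 0.46, so P = 14.5 + 0.46Q.
Competitive equilibrium: 76.5 − 0.3Q = 14.5 + 0.46Q → Q* = 81.5789, P* = 52.0263.
A tax t gives ΔQ = t/0.76 and wedge t, so DWL = t²/1.52.
t²/1.52 = 950 → t² = 1444 → t = 38.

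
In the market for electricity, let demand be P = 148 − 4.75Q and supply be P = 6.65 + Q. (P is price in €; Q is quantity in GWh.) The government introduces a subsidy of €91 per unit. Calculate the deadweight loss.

€720.09

Competitive equilibrium: 148 − 4.75Q = 6.65 + Q → Q* = 24.5826, P* = 31.2326.
The subsidy lowers effective supply by 91: P = Q − 84.35.
New quantity: 148 − 4.75Q = Q − 84.35 → Q' = 40.4087.
Overproduction ΔQ = 40.4087 − 24.5826 = 15.8261; wedge = subsidy = 91.
DWL = ½ × 15.8261 × 91 = €720.09.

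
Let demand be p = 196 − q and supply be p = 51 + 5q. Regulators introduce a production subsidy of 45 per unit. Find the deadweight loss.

Competitive equilibrium: 196 − q = 51 + 5q → q* = 24.1667, p* = 171.8333.
The subsidy lowers effective supply by 45: p = 6 + 5q.
New quantity: 196 − q = 6 + 5q → q' = 31.6667.
Overproduction Δq = 31.6667 − 24.1667 = 7.5; wedge = subsidy = 45.
The triangle = ½ × 7.5 × 45 = 168.75.

168.75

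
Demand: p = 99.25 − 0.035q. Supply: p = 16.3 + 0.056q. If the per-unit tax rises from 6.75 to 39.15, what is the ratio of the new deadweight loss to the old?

Competitive equilibrium: 99.25 − 0.035q = 16.3 + 0.056q → q* = 911.5385, p* = 67.3462.
For a per-unit tax t: Δq = t/0.091, so DWL = ½·t·(t/0.091) = t²/0.182.
At t = 6.75: DWL = 250.343. At t = 39.15: DWL = 8421.552.
Ratio = (39.15/6.75)² = 33.64.

33.64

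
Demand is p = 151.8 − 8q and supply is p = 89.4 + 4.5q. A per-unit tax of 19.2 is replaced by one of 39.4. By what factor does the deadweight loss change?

Competitive equilibrium: 151.8 − 8q = 89.4 + 4.5q → q* = 4.992, p* = 111.864.
For a per-unit tax t: Δq = t/12.5, so DWL = ½·t·(t/12.5) = t²/25.
At t = 19.2: DWL = 14.7456. At t = 39.4: DWL = 62.0944.
Ratio = (39.4/19.2)² = 4.211.

4.211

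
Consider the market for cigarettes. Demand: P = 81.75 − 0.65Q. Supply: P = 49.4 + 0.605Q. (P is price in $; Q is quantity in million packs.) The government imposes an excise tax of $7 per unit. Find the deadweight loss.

$19.52 million

Competitive equilibrium: 81.75 − 0.65Q = 49.4 + 0.605Q → Q* = 25.7769, P* = 64.995.
With the tax, the buyer price exceeds the seller price by 7: (81.75 − 0.65Q) − (49.4 + 0.605Q) = 7 → Q' = 20.1992.
ΔQ = 25.7769 − 20.1992 = 5.5777; the wedge equals the tax, 7.
Deadweight loss = ½ × 5.5777 × 7 = $19.52 million.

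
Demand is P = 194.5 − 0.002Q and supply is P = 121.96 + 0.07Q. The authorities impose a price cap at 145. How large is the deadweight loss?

16566.06

Competitive equilibrium: 194.5 − 0.002Q = 121.96 + 0.07Q → Q* = 1007.5, P* = 192.485.
At the ceiling P = 145, quantity supplied = (145 − 121.96)/0.07 = 329.1429.
Willingness to pay at Q' = 329.1429: 194.5 − 0.002·329.1429 = 193.8417.
ΔQ = 1007.5 − 329.1429 = 678.3571; wedge = 193.8417 − 145 = 48.8417.
The triangle = ½ × 678.3571 × 48.8417 = 16566.06.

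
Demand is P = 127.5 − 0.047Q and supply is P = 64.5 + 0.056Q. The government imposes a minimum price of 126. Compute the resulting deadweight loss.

Competitive equilibrium: 127.5 − 0.047Q = 64.5 + 0.056Q → Q* = 611.65049, P* = 98.75243.
At the floor P = 126, quantity demanded = (127.5 − 126)/0.047 = 31.91489.
Sellers' marginal cost at Q' = 31.91489: 64.5 + 0.056·31.91489 = 66.28723.
ΔQ = 611.65049 − 31.91489 = 579.7356; wedge = 126 − 66.28723 = 59.71277.
The triangle = ½ × 579.7356 × 59.71277 = 17308.81.

17308.81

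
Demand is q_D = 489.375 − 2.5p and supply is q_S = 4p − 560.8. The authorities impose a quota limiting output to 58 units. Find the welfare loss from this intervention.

245.09

In inverse form: demand p = 195.75 − 0.4q, supply p = 140.2 + 0.25q.
Competitive equilibrium: 195.75 − 0.4q = 140.2 + 0.25q → q* = 85.4615, p* = 161.5654.
At q = 58: demand price = 195.75 − 0.4·58 = 172.55; supply price = 140.2 + 0.25·58 = 154.7.
Δq = 85.4615 − 58 = 27.4615; wedge = 172.55 − 154.7 = 17.85.
Welfare loss = ½ × 27.4615 × 17.85 = 245.09.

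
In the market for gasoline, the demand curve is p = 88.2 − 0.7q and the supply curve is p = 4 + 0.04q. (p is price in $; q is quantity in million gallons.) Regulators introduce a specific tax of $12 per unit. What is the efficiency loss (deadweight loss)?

$97.30 million

Competitive equilibrium: 88.2 − 0.7q = 4 + 0.04q → q* = 113.7838, p* = 8.5514.
With the tax, the buyer price exceeds the seller price by 12: (88.2 − 0.7q) − (4 + 0.04q) = 12 → q' = 97.5676.
Δq = 113.7838 − 97.5676 = 16.2162; the wedge equals the tax, 12.
The triangle = ½ × 16.2162 × 12 = $97.30 million.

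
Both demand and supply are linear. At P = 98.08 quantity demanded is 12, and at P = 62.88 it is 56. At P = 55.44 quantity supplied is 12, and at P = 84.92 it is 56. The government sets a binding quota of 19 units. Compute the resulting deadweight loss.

Demand slope = (62.88 − 98.08)/(56 − 12) = −0.8, so P = 107.68 − 0.8Q.
Supply slope = (84.92 − 55.44)/(56 − 12) = 0.67, so P = 47.4 + 0.67Q.
Competitive equilibrium: 107.68 − 0.8Q = 47.4 + 0.67Q → Q* = 41.0068, P* = 74.8746.
At Q = 19: demand price = 107.68 − 0.8·19 = 92.48; supply price = 47.4 + 0.67·19 = 60.13.
ΔQ = 41.0068 − 19 = 22.0068; wedge = 92.48 − 60.13 = 32.35.
The triangle = ½ × 22.0068 × 32.35 = 355.96.

355.96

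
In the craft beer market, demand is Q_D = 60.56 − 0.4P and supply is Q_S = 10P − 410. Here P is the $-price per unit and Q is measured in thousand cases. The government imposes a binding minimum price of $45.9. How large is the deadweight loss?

In inverse form: demand P = 151.4 − 2.5Q, supply P = 41 + 0.1Q.
Competitive equilibrium: 151.4 − 2.5Q = 41 + 0.1Q → Q* = 42.4615, P* = 45.2462.
At the floor P = 45.9, quantity demanded = (151.4 − 45.9)/2.5 = 42.2.
Sellers' marginal cost at Q' = 42.2: 41 + 0.1·42.2 = 45.22.
ΔQ = 42.4615 − 42.2 = 0.2615; wedge = 45.9 − 45.22 = 0.68.
Welfare loss = ½ × 0.2615 × 0.68 = $0.09 thousand.

$0.09 thousand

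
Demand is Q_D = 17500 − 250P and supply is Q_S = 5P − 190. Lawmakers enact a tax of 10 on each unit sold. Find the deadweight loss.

In inverse form: demand P = 70 − 0.004Q, supply P = 38 + 0.2Q.
Competitive equilibrium: 70 − 0.004Q = 38 + 0.2Q → Q* = 156.8627, P* = 69.3725.
With the tax, the buyer price exceeds the seller price by 10: (70 − 0.004Q) − (38 + 0.2Q) = 10 → Q' = 107.8431.
ΔQ = 156.8627 − 107.8431 = 49.0196; the wedge equals the tax, 10.
Deadweight loss = ½ × 49.0196 × 10 = 245.10.

245.10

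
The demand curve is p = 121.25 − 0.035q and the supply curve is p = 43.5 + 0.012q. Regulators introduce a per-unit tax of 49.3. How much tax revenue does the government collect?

Competitive equilibrium: 121.25 − 0.035q = 43.5 + 0.012q → q* = 1654.2553, p* = 63.3511.
With the tax, the buyer price exceeds the seller price by 49.3: (121.25 − 0.035q) − (43.5 + 0.012q) = 49.3 → q' = 605.3191.
Tax revenue = 49.3 × 605.3191 = 29842.23.

29842.23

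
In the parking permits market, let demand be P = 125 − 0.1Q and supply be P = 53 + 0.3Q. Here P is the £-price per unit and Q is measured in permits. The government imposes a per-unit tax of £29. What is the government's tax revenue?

£3117.50

Competitive equilibrium: 125 − 0.1Q = 53 + 0.3Q → Q* = 180, P* = 107.
With the tax, the buyer price exceeds the seller price by 29: (125 − 0.1Q) − (53 + 0.3Q) = 29 → Q' = 107.5.
Tax revenue = 29 × 107.5 = £3117.50.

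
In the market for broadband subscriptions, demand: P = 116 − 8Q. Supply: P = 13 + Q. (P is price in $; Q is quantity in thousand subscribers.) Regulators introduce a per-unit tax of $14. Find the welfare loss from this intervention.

$10.89 thousand

Competitive equilibrium: 116 − 8Q = 13 + Q → Q* = 11.4444, P* = 24.4444.
With the tax, the buyer price exceeds the seller price by 14: (116 − 8Q) − (13 + Q) = 14 → Q' = 9.8889.
ΔQ = 11.4444 − 9.8889 = 1.5555; the wedge equals the tax, 14.
Welfare loss = ½ × 1.5555 × 14 = $10.89 thousand.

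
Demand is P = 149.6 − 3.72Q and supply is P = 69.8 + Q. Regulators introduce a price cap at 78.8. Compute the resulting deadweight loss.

147.54

Competitive equilibrium: 149.6 − 3.72Q = 69.8 + Q → Q* = 16.9068, P* = 86.7068.
At the ceiling P = 78.8, quantity supplied = (78.8 − 69.8)/1 = 9.
Willingness to pay at Q' = 9: 149.6 − 3.72·9 = 116.12.
ΔQ = 16.9068 − 9 = 7.9068; wedge = 116.12 − 78.8 = 37.32.
DWL = ½ × 7.9068 × 37.32 = 147.54.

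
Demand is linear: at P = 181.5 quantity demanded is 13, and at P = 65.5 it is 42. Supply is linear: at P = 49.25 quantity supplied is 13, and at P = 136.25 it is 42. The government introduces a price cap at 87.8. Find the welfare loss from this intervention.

127.81

Demand slope = (65.5 − 181.5)/(42 − 13) = −4, so P = 233.5 − 4Q.
Supply slope = (136.25 − 49.25)/(42 − 13) = 3, so P = 10.25 + 3Q.
Competitive equilibrium: 233.5 − 4Q = 10.25 + 3Q → Q* = 31.8929, P* = 105.9286.
At the ceiling P = 87.8, quantity supplied = (87.8 − 10.25)/3 = 25.85.
Willingness to pay at Q' = 25.85: 233.5 − 4·25.85 = 130.1.
ΔQ = 31.8929 − 25.85 = 6.0429; wedge = 130.1 − 87.8 = 42.3.
The triangle = ½ × 6.0429 × 42.3 = 127.81.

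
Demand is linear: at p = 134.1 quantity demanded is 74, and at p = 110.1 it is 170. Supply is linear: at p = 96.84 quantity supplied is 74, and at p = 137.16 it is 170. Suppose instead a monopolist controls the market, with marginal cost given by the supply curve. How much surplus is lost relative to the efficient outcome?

415.57

Demand slope = (110.1 − 134.1)/(170 − 74) = −0.25, so p = 152.6 − 0.25q.
Supply slope = (137.16 − 96.84)/(170 − 74) = 0.42, so p = 65.76 + 0.42q.
Competitive equilibrium: 152.6 − 0.25q = 65.76 + 0.42q → q* = 129.6119, p* = 120.197.
Marginal revenue: MR = 152.6 − 0.5q. Set MR = MC: 152.6 − 0.5q = 65.76 + 0.42q → q_m = 94.3913.
Price p_m = 152.6 − 0.25·94.3913 = 129.0022; MC(q_m) = 65.76 + 0.42·94.3913 = 105.4043.
Competitive q* = 129.6119, so Δq = 35.2206; wedge = 129.0022 − 105.4043 = 23.5979.
Welfare loss = ½ × 35.2206 × 23.5979 = 415.57.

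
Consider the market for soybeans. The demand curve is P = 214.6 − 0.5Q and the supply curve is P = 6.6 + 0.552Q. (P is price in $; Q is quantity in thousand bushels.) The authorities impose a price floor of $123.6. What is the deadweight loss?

$129.96 thousand

Competitive equilibrium: 214.6 − 0.5Q = 6.6 + 0.552Q → Q* = 197.7186, P* = 115.7407.
At the floor P = 123.6, quantity demanded = (214.6 − 123.6)/0.5 = 182.
Sellers' marginal cost at Q' = 182: 6.6 + 0.552·182 = 107.064.
ΔQ = 197.7186 − 182 = 15.7186; wedge = 123.6 − 107.064 = 16.536.
DWL = ½ × 15.7186 × 16.536 = $129.96 thousand.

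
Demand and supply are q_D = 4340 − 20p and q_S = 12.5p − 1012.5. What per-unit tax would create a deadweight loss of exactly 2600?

In inverse form: demand p = 217 − 0.05q, supply p = 81 + 0.08q.
Competitive equilibrium: 217 − 0.05q = 81 + 0.08q → q* = 1046.1538, p* = 164.6923.
A tax t gives Δq = t/0.13 and wedge t, so DWL = t²/0.26.
t²/0.26 = 2600 → t² = 676 → t = 26.

26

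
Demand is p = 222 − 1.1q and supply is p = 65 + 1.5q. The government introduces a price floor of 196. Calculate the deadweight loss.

Competitive equilibrium: 222 − 1.1q = 65 + 1.5q → q* = 60.3846, p* = 155.5769.
At the floor p = 196, quantity demanded = (222 − 196)/1.1 = 23.6364.
Sellers' marginal cost at q' = 23.6364: 65 + 1.5·23.6364 = 100.4546.
Δq = 60.3846 − 23.6364 = 36.7482; wedge = 196 − 100.4546 = 95.5454.
Welfare loss = ½ × 36.7482 × 95.5454 = 1755.56.

1755.56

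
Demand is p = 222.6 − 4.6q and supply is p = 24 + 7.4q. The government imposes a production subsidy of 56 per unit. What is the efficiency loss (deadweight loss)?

130.67

Competitive equilibrium: 222.6 − 4.6q = 24 + 7.4q → q* = 16.55, p* = 146.47.
The subsidy lowers effective supply by 56: p = 7.4q − 32.
New quantity: 222.6 − 4.6q = 7.4q − 32 → q' = 21.2167.
Overproduction Δq = 21.2167 − 16.55 = 4.6667; wedge = subsidy = 56.
Welfare loss = ½ × 4.6667 × 56 = 130.67.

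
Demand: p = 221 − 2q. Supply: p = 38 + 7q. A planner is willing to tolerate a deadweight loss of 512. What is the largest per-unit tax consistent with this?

96

Competitive equilibrium: 221 − 2q = 38 + 7q → q* = 20.3333, p* = 180.3333.
A tax t gives Δq = t/9 and wedge t, so DWL = t²/18.
t²/18 = 512 → t² = 9216 → t = 96.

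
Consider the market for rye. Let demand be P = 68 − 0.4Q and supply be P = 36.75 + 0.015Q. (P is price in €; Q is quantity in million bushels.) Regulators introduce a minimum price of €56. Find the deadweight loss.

€425.83 million

Competitive equilibrium: 68 − 0.4Q = 36.75 + 0.015Q → Q* = 75.3012, P* = 37.8795.
At the floor P = 56, quantity demanded = (68 − 56)/0.4 = 30.
Sellers' marginal cost at Q' = 30: 36.75 + 0.015·30 = 37.2.
ΔQ = 75.3012 − 30 = 45.3012; wedge = 56 − 37.2 = 18.8.
Welfare loss = ½ × 45.3012 × 18.8 = €425.83 million.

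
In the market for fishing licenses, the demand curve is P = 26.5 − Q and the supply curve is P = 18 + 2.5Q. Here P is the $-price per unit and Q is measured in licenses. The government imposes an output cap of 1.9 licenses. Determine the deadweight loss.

$0.49

Competitive equilibrium: 26.5 − Q = 18 + 2.5Q → Q* = 2.4286, P* = 24.0714.
At Q = 1.9: demand price = 26.5 − 1·1.9 = 24.6; supply price = 18 + 2.5·1.9 = 22.75.
ΔQ = 2.4286 − 1.9 = 0.5286; wedge = 24.6 − 22.75 = 1.85.
Welfare loss = ½ × 0.5286 × 1.85 = $0.49.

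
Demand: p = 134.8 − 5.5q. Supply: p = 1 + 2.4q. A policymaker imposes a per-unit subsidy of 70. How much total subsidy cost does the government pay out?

1805.82

Competitive equilibrium: 134.8 − 5.5q = 1 + 2.4q → q* = 16.93671, p* = 41.6481.
The subsidy lowers effective supply by 70: p = 2.4q − 69.
New quantity: 134.8 − 5.5q = 2.4q − 69 → q' = 25.79747.
Total subsidy cost = 70 × 25.79747 = 1805.82.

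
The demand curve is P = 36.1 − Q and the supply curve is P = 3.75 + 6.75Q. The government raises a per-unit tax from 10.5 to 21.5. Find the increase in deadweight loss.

Competitive equilibrium: 36.1 − Q = 3.75 + 6.75Q → Q* = 4.1742, P* = 31.9258.
For a per-unit tax t: ΔQ = t/7.75, so DWL = ½·t·(t/7.75) = t²/15.5.
At t = 10.5: DWL = 7.113. At t = 21.5: DWL = 29.823.
Increase = 29.823 − 7.113 = 22.71.

22.71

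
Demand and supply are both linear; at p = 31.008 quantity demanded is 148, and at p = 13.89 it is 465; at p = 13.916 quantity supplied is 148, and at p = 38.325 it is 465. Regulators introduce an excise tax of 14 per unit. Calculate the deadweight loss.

748.09

Demand slope = (13.89 − 31.008)/(465 − 148) = −0.054, so p = 39 − 0.054q.
Supply slope = (38.325 − 13.916)/(465 − 148) = 0.077, so p = 2.52 + 0.077q.
Competitive equilibrium: 39 − 0.054q = 2.52 + 0.077q → q* = 278.4733, p* = 23.9624.
With the tax, the buyer price exceeds the seller price by 14: (39 − 0.054q) − (2.52 + 0.077q) = 14 → q' = 171.6031.
Δq = 278.4733 − 171.6031 = 106.8702; the wedge equals the tax, 14.
The triangle = ½ × 106.8702 × 14 = 748.09.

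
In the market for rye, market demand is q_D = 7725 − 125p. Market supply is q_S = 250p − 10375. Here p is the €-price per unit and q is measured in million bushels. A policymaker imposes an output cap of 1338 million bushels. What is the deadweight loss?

In inverse form: demand p = 61.8 − 0.008q, supply p = 41.5 + 0.004q.
Competitive equilibrium: 61.8 − 0.008q = 41.5 + 0.004q → q* = 1691.6667, p* = 48.2667.
At q = 1338: demand price = 61.8 − 0.008·1338 = 51.096; supply price = 41.5 + 0.004·1338 = 46.852.
Δq = 1691.6667 − 1338 = 353.6667; wedge = 51.096 − 46.852 = 4.244.
Deadweight loss = ½ × 353.6667 × 4.244 = €750.48 million.

€750.48 million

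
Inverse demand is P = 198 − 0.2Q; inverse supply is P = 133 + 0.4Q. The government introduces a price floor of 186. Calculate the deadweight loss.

Competitive equilibrium: 198 − 0.2Q = 133 + 0.4Q → Q* = 108.3333, P* = 176.3333.
At the floor P = 186, quantity demanded = (198 − 186)/0.2 = 60.
Sellers' marginal cost at Q' = 60: 133 + 0.4·60 = 157.
ΔQ = 108.3333 − 60 = 48.3333; wedge = 186 − 157 = 29.
DWL = ½ × 48.3333 × 29 = 700.83.

700.83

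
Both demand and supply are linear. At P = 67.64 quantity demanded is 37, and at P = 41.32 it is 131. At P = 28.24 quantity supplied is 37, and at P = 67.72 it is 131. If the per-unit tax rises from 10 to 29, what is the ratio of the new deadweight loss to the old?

8.41

Demand slope = (41.32 − 67.64)/(131 − 37) = −0.28, so P = 78 − 0.28Q.
Supply slope = (67.72 − 28.24)/(131 − 37) = 0.42, so P = 12.7 + 0.42Q.
Competitive equilibrium: 78 − 0.28Q = 12.7 + 0.42Q → Q* = 93.2857, P* = 51.88.
For a per-unit tax t: ΔQ = t/0.7, so DWL = ½·t·(t/0.7) = t²/1.4.
At t = 10: DWL = 71.429. At t = 29: DWL = 600.714.
Ratio = (29/10)² = 8.41.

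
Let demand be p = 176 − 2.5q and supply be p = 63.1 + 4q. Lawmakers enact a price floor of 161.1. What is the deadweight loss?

423.05

Competitive equilibrium: 176 − 2.5q = 63.1 + 4q → q* = 17.3692, p* = 132.5769.
At the floor p = 161.1, quantity demanded = (176 − 161.1)/2.5 = 5.96.
Sellers' marginal cost at q' = 5.96: 63.1 + 4·5.96 = 86.94.
Δq = 17.3692 − 5.96 = 11.4092; wedge = 161.1 − 86.94 = 74.16.
DWL = ½ × 11.4092 × 74.16 = 423.05.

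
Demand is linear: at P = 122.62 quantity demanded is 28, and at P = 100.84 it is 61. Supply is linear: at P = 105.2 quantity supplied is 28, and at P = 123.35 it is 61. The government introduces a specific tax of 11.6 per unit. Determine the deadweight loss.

Demand slope = (100.84 − 122.62)/(61 − 28) = −0.66, so P = 141.1 − 0.66Q.
Supply slope = (123.35 − 105.2)/(61 − 28) = 0.55, so P = 89.8 + 0.55Q.
Competitive equilibrium: 141.1 − 0.66Q = 89.8 + 0.55Q → Q* = 42.3967, P* = 113.1182.
With the tax, the buyer price exceeds the seller price by 11.6: (141.1 − 0.66Q) − (89.8 + 0.55Q) = 11.6 → Q' = 32.8099.
ΔQ = 42.3967 − 32.8099 = 9.5868; the wedge equals the tax, 11.6.
DWL = ½ × 9.5868 × 11.6 = 55.60.

55.60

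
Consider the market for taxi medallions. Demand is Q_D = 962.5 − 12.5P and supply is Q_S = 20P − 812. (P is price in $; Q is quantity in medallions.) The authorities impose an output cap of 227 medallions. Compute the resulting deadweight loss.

$182.585

In inverse form: demand P = 77 − 0.08Q, supply P = 40.6 + 0.05Q.
Competitive equilibrium: 77 − 0.08Q = 40.6 + 0.05Q → Q* = 280, P* = 54.6.
At Q = 227: demand price = 77 − 0.08·227 = 58.84; supply price = 40.6 + 0.05·227 = 51.95.
ΔQ = 280 − 227 = 53; wedge = 58.84 − 51.95 = 6.89.
DWL = ½ × 53 × 6.89 = $182.585.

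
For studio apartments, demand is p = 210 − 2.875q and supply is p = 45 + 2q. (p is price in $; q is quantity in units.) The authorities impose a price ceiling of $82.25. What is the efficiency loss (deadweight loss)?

Competitive equilibrium: 210 − 2.875q = 45 + 2q → q* = 33.8462, p* = 112.6923.
At the ceiling p = 82.25, quantity supplied = (82.25 − 45)/2 = 18.625.
Willingness to pay at q' = 18.625: 210 − 2.875·18.625 = 156.4531.
Δq = 33.8462 − 18.625 = 15.2212; wedge = 156.4531 − 82.25 = 74.2031.
The triangle = ½ × 15.2212 × 74.2031 = $564.73.

$564.73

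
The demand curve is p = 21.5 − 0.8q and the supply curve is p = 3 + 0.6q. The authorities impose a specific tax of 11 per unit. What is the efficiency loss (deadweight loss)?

43.21

Competitive equilibrium: 21.5 − 0.8q = 3 + 0.6q → q* = 13.2143, p* = 10.9286.
With the tax, the buyer price exceeds the seller price by 11: (21.5 − 0.8q) − (3 + 0.6q) = 11 → q' = 5.3571.
Δq = 13.2143 − 5.3571 = 7.8572; the wedge equals the tax, 11.
Deadweight loss = ½ × 7.8572 × 11 = 43.21.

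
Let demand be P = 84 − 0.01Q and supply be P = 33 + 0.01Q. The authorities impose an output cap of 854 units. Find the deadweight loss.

28764.16

Competitive equilibrium: 84 − 0.01Q = 33 + 0.01Q → Q* = 2550, P* = 58.5.
At Q = 854: demand price = 84 − 0.01·854 = 75.46; supply price = 33 + 0.01·854 = 41.54.
ΔQ = 2550 − 854 = 1696; wedge = 75.46 − 41.54 = 33.92.
Deadweight loss = ½ × 1696 × 33.92 = 28764.16.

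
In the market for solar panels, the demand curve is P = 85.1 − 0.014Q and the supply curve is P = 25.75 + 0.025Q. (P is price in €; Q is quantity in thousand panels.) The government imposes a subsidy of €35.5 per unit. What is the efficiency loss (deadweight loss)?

Competitive equilibrium: 85.1 − 0.014Q = 25.75 + 0.025Q → Q* = 1521.7949, P* = 63.7949.
The subsidy lowers effective supply by 35.5: P = 0.025Q − 9.75.
New quantity: 85.1 − 0.014Q = 0.025Q − 9.75 → Q' = 2432.0513.
Overproduction ΔQ = 2432.0513 − 1521.7949 = 910.2564; wedge = subsidy = 35.5.
Deadweight loss = ½ × 910.2564 × 35.5 = €16157.05 thousand.

€16157.05 thousand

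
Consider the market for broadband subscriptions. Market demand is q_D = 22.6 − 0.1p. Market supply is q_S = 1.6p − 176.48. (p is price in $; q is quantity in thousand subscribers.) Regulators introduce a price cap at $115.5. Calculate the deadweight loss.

$35.07 thousand

In inverse form: demand p = 226 − 10q, supply p = 110.3 + 0.625q.
Competitive equilibrium: 226 − 10q = 110.3 + 0.625q → q* = 10.8894, p* = 117.1059.
At the ceiling p = 115.5, quantity supplied = (115.5 − 110.3)/0.625 = 8.32.
Willingness to pay at q' = 8.32: 226 − 10·8.32 = 142.8.
Δq = 10.8894 − 8.32 = 2.5694; wedge = 142.8 − 115.5 = 27.3.
Welfare loss = ½ × 2.5694 × 27.3 = $35.07 thousand.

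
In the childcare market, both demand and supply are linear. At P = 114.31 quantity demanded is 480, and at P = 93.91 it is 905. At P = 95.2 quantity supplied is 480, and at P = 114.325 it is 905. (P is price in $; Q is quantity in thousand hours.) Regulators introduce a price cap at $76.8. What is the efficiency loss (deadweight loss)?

Demand slope = (93.91 − 114.31)/(905 − 480) = −0.048, so P = 137.35 − 0.048Q.
Supply slope = (114.325 − 95.2)/(905 − 480) = 0.045, so P = 73.6 + 0.045Q.
Competitive equilibrium: 137.35 − 0.048Q = 73.6 + 0.045Q → Q* = 685.48387, P* = 104.44677.
At the ceiling P = 76.8, quantity supplied = (76.8 − 73.6)/0.045 = 71.11111.
Willingness to pay at Q' = 71.11111: 137.35 − 0.048·71.11111 = 133.93667.
ΔQ = 685.48387 − 71.11111 = 614.37276; wedge = 133.93667 − 76.8 = 57.13667.
DWL = ½ × 614.37276 × 57.13667 = $17551.61 thousand.

$17551.61 thousand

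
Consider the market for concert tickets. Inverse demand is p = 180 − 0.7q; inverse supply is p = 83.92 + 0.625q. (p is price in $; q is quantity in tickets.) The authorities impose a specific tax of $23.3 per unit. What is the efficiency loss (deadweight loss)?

Competitive equilibrium: 180 − 0.7q = 83.92 + 0.625q → q* = 72.5132, p* = 129.2408.
With the tax, the buyer price exceeds the seller price by 23.3: (180 − 0.7q) − (83.92 + 0.625q) = 23.3 → q' = 54.9283.
Δq = 72.5132 − 54.9283 = 17.5849; the wedge equals the tax, 23.3.
DWL = ½ × 17.5849 × 23.3 = $204.86.

$204.86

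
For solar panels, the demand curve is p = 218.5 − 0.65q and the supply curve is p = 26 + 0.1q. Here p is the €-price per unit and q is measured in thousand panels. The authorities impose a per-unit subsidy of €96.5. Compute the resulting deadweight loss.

Competitive equilibrium: 218.5 − 0.65q = 26 + 0.1q → q* = 256.66667, p* = 51.66667.
The subsidy lowers effective supply by 96.5: p = 0.1q − 70.5.
New quantity: 218.5 − 0.65q = 0.1q − 70.5 → q' = 385.33333.
Overproduction Δq = 385.33333 − 256.66667 = 128.66666; wedge = subsidy = 96.5.
The triangle = ½ × 128.66666 × 96.5 = €6208.17 thousand.

€6208.17 thousand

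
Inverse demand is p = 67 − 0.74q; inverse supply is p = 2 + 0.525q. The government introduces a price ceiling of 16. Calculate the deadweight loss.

Competitive equilibrium: 67 − 0.74q = 2 + 0.525q → q* = 51.3834, p* = 28.9763.
At the ceiling p = 16, quantity supplied = (16 − 2)/0.525 = 26.6667.
Willingness to pay at q' = 26.6667: 67 − 0.74·26.6667 = 47.2666.
Δq = 51.3834 − 26.6667 = 24.7167; wedge = 47.2666 − 16 = 31.2666.
The triangle = ½ × 24.7167 × 31.2666 = 386.40.

386.40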